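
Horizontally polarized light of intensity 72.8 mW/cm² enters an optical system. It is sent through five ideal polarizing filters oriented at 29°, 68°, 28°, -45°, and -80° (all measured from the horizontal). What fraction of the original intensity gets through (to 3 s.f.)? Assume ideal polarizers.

I₁ = 72.8 mW/cm² · cos²(29°) = 55.69 mW/cm².
I₂ = I₁ · cos²(39°) = 55.69 · 0.604 = 33.63 mW/cm².
I₃ = I₂ · cos²(40°) = 33.63 · 0.5868 = 19.74 mW/cm².
I₄ = I₃ · cos²(73°) = 19.74 · 0.08548 = 1.687 mW/cm².
I₅ = I₄ · cos²(35°) = 1.687 · 0.671 = 1.132 mW/cm².
Transmitted fraction = 0.01555.

I/I₀ ≈ 0.0156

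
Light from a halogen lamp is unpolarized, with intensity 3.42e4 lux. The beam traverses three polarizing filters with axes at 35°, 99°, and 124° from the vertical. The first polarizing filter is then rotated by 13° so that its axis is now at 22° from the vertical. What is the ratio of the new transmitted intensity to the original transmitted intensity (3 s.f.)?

I_new/I_old ≈ 0.263

Before rotation:
Unpolarized light through the first polarizer → I₁ = ½ I₀, now polarized at 35°.
I₂ = I₁ cos²(99° − 35°) = 0.5 I₀ · cos²(64°) = 0.09608 I₀.
I₃ = I₂ cos²(124° − 99°) = 0.09608 I₀ · cos²(25°) = 0.07892 I₀.
After rotation:
Unpolarized light through the first polarizer → I₁ = ½ I₀, now polarized at 22°.
I₂ = I₁ cos²(99° − 22°) = 0.5 I₀ · cos²(77°) = 0.0253 I₀.
I₃ = I₂ cos²(124° − 99°) = 0.0253 I₀ · cos²(25°) = 0.02078 I₀.
Ratio = 0.02078 / 0.07892 = 0.2633.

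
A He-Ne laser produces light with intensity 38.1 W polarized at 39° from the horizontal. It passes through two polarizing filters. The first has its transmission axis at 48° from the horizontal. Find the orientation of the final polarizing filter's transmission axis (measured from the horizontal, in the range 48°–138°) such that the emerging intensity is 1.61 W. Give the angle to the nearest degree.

I₁ = I₀ cos²(48° − 39°) = I₀ cos²(9°) = 0.9755 I₀.
Target fraction: 1.61 / 38.1 W = 0.04226 of I₀.
Need I₂/I₀ = 0.04226, so cos²(θ − 48°) = 0.04226 / 0.9755 = 0.04332.
θ − 48° = arccos(√0.04332) = 78.0°, giving θ ≈ 48 + 78.0 = 126.0°.

θ ≈ 126°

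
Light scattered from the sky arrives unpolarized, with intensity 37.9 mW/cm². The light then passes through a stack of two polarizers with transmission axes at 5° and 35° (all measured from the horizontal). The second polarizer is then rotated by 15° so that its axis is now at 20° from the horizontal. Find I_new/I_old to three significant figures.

Before rotation:
Unpolarized light through the first polarizer → I₁ = ½ I₀, now polarized at 5°.
I₂ = I₁ cos²(35° − 5°) = 0.5 I₀ · cos²(30°) = 0.375 I₀.
After rotation:
Unpolarized light through the first polarizer → I₁ = ½ I₀, now polarized at 5°.
I₂ = I₁ cos²(20° − 5°) = 0.5 I₀ · cos²(15°) = 0.4665 I₀.
Ratio = 0.4665 / 0.375 = 1.244.

I_new/I_old ≈ 1.24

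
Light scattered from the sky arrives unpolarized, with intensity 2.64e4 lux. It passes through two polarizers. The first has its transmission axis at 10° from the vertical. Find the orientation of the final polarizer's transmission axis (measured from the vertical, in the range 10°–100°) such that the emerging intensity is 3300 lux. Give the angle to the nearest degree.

Unpolarized light through the first polarizer → I₁ = ½ I₀, now polarized at 10°.
Target fraction: 3300 / 2.64e4 lux = 0.125 of I₀.
Need I₂/I₀ = 0.125, so cos²(θ − 10°) = 0.125 / 0.5 = 0.25.
θ − 10° = arccos(√0.25) = 60.0°, giving θ ≈ 10 + 60.0 = 70.0°.

θ ≈ 70°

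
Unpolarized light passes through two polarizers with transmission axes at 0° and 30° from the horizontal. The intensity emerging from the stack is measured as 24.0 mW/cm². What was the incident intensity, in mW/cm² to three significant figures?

I₀ ≈ 64.0 mW/cm²

Unpolarized light through the first polarizer → I₁ = ½ I₀, now polarized at 0°.
I₂ = I₁ cos²(30° − 0°) = 0.5 I₀ · cos²(30°) = 0.375 I₀.
So 24.0 mW/cm² = 0.375 I₀, giving I₀ = 24.0/0.375 = 64 mW/cm².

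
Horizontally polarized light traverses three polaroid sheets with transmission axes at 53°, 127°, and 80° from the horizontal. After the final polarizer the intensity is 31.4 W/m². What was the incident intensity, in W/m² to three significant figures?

I₁ = I₀ cos²(53° − 0°) = I₀ cos²(53°) = 0.3622 I₀.
I₂ = I₁ cos²(127° − 53°) = 0.3622 I₀ · cos²(74°) = 0.02752 I₀.
I₃ = I₂ cos²(80° − 127°) = 0.02752 I₀ · cos²(47°) = 0.0128 I₀.
So 31.4 W/m² = 0.0128 I₀, giving I₀ = 31.4/0.0128 = 2453 W/m².

I₀ ≈ 2450 W/m²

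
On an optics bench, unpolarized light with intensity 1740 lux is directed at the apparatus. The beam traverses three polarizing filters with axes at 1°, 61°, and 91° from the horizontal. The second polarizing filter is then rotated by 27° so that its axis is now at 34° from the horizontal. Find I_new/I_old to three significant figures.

I_new/I_old ≈ 1.11

Before rotation:
Unpolarized light through the first polarizer → I₁ = ½ I₀, now polarized at 1°.
I₂ = I₁ cos²(61° − 1°) = 0.5 I₀ · cos²(60°) = 0.125 I₀.
I₃ = I₂ cos²(91° − 61°) = 0.125 I₀ · cos²(30°) = 0.09375 I₀.
After rotation:
Unpolarized light through the first polarizer → I₁ = ½ I₀, now polarized at 1°.
I₂ = I₁ cos²(34° − 1°) = 0.5 I₀ · cos²(33°) = 0.3517 I₀.
I₃ = I₂ cos²(91° − 34°) = 0.3517 I₀ · cos²(57°) = 0.1043 I₀.
Ratio = 0.1043 / 0.09375 = 1.113.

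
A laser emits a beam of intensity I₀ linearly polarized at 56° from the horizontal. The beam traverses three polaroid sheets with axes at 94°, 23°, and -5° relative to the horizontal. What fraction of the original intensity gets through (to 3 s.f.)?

≈ 0.0513 I₀

I₁ = I₀ cos²(94° − 56°) = I₀ cos²(38°) = 0.621 I₀.
I₂ = I₁ cos²(23° − 94°) = 0.621 I₀ · cos²(71°) = 0.06582 I₀.
I₃ = I₂ cos²(-5° − 23°) = 0.06582 I₀ · cos²(28°) = 0.05131 I₀.
Transmitted fraction = 0.05131.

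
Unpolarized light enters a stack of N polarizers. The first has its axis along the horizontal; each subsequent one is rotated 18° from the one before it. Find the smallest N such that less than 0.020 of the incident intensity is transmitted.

N = 34

First polarizer halves the unpolarized light: factor 1/2.
Each further stage multiplies by cos²(18°) = 0.9045.
After N polarizers: T = 0.5·0.9045^(N−1). Require T < 0.020 ⇒ N−1 > ln(0.020/0.5)/ln(0.9045) = 32.07, so N−1 ≥ 33 and N = 34.
Check: N=34 gives T = 0.01822 < 0.020; N=33 gives T = 0.02015.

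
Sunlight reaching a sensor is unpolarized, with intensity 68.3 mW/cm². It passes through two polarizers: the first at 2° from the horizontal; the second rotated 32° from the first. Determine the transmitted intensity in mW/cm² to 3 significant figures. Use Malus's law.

I ≈ 24.6 mW/cm²

Unpolarized light through the first polarizer → I₁ = 68.3 mW/cm²/2 = 34.15 mW/cm², polarized at 2°.
I₂ = I₁ · cos²(32°) = 34.15 · 0.7192 = 24.56 mW/cm².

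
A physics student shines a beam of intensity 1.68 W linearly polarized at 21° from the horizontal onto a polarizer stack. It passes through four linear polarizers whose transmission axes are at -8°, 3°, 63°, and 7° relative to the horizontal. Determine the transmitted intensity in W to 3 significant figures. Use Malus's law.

I ≈ 0.0968 W

By Malus's law, I₁ = 1.68 W · cos²(29°) = 1.285 W.
I₂ = I₁ · cos²(11°) = 1.285 · 0.9636 = 1.238 W.
I₃ = I₂ · cos²(60°) = 1.238 · 0.25 = 0.3096 W.
I₄ = I₃ · cos²(56°) = 0.3096 · 0.3127 = 0.09681 W.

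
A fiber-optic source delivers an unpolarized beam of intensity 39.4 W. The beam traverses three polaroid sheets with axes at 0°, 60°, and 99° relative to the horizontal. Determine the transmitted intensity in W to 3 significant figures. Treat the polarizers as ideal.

Unpolarized light through the first polarizer → I₁ = 39.4 W/2 = 19.7 W, polarized at 0°.
I₂ = I₁ · cos²(60°) = 19.7 · 0.25 = 4.925 W.
I₃ = I₂ · cos²(39°) = 4.925 · 0.604 = 2.974 W.

I ≈ 2.97 W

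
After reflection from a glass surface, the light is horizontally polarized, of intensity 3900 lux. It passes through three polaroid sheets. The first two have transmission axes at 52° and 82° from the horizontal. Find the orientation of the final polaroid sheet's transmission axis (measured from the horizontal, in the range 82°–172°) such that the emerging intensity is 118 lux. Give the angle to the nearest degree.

I₁ = I₀ cos²(52° − 0°) = I₀ cos²(52°) = 0.379 I₀.
I₂ = I₁ cos²(82° − 52°) = 0.379 I₀ · cos²(30°) = 0.2843 I₀.
Target fraction: 118 / 3900 lux = 0.03026 of I₀.
Need I₃/I₀ = 0.03026, so cos²(θ − 82°) = 0.03026 / 0.2843 = 0.1064.
θ − 82° = arccos(√0.1064) = 71.0°, giving θ ≈ 82 + 71.0 = 153.0°.

θ ≈ 153°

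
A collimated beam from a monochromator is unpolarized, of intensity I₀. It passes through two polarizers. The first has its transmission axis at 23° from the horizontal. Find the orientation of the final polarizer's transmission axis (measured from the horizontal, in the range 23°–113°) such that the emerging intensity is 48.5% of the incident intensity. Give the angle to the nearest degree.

θ ≈ 33°

Unpolarized light through the first polarizer → I₁ = ½ I₀, now polarized at 23°.
Need I₂/I₀ = 0.485, so cos²(θ − 23°) = 0.485 / 0.5 = 0.97.
θ − 23° = arccos(√0.97) = 10.0°, giving θ ≈ 23 + 10.0 = 33.0°.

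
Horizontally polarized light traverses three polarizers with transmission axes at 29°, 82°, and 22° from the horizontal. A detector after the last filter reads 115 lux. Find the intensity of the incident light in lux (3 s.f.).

I₁ = I₀ cos²(29° − 0°) = I₀ cos²(29°) = 0.765 I₀.
I₂ = I₁ cos²(82° − 29°) = 0.765 I₀ · cos²(53°) = 0.2771 I₀.
I₃ = I₂ cos²(22° − 82°) = 0.2771 I₀ · cos²(60°) = 0.06926 I₀.
So 115 lux = 0.06926 I₀, giving I₀ = 115/0.06926 = 1660 lux.

I₀ ≈ 1660 lux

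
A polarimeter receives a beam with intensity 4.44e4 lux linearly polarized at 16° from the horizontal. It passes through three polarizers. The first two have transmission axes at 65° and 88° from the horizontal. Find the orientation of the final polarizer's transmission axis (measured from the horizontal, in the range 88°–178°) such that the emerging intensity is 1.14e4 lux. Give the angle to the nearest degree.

θ ≈ 121°

I₁ = I₀ cos²(65° − 16°) = I₀ cos²(49°) = 0.4304 I₀.
I₂ = I₁ cos²(88° − 65°) = 0.4304 I₀ · cos²(23°) = 0.3647 I₀.
Target fraction: 1.14e4 / 4.44e4 lux = 0.2568 of I₀.
Need I₃/I₀ = 0.2568, so cos²(θ − 88°) = 0.2568 / 0.3647 = 0.704.
θ − 88° = arccos(√0.704) = 33.0°, giving θ ≈ 88 + 33.0 = 121.0°.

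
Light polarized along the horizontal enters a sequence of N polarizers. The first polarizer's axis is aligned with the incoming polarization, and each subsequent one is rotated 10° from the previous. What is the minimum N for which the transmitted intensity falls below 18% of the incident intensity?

First polarizer is aligned with the polarization: full transmission.
Each further stage multiplies by cos²(10°) = 0.9698.
After N polarizers: T = 0.9698^(N−1). Require T < 0.18 ⇒ N−1 > ln(0.18)/ln(0.9698) = 56.01, so N−1 ≥ 57 and N = 58.
Check: N=58 gives T = 0.1746 < 0.18; N=57 gives T = 0.18.

N = 58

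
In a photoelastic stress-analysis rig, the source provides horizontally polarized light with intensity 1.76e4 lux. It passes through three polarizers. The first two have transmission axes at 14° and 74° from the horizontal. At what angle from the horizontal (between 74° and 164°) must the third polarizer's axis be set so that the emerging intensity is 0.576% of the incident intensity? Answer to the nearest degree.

θ ≈ 155°

By Malus's law, I₁ = I₀ cos²(14° − 0°) = I₀ cos²(14°) = 0.9415 I₀.
I₂ = I₁ cos²(74° − 14°) = 0.9415 I₀ · cos²(60°) = 0.2354 I₀.
Need I₃/I₀ = 0.00576, so cos²(θ − 74°) = 0.00576 / 0.2354 = 0.02447.
θ − 74° = arccos(√0.02447) = 81.0°, giving θ ≈ 74 + 81.0 = 155.0°.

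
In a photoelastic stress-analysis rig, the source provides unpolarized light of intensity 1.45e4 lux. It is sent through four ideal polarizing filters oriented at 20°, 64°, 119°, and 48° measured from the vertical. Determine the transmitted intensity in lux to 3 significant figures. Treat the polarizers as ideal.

Unpolarized light through the first polarizer → I₁ = 1.45e4 lux/2 = 7250 lux, polarized at 20°.
I₂ = I₁ · cos²(44°) = 7250 · 0.5174 = 3752 lux.
I₃ = I₂ · cos²(55°) = 3752 · 0.329 = 1234 lux.
I₄ = I₃ · cos²(71°) = 1234 · 0.106 = 130.8 lux.

I ≈ 131 lux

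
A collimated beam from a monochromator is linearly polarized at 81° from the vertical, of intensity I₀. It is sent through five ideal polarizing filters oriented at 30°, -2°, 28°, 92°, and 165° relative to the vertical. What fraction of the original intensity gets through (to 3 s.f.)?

≈ 0.00351 I₀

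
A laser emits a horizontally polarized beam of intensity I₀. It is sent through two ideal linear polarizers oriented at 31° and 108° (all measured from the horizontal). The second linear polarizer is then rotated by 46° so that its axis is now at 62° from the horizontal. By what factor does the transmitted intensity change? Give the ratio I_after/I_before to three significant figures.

I_new/I_old ≈ 14.5

Before rotation:
I₁ = I₀ cos²(31° − 0°) = I₀ cos²(31°) = 0.7347 I₀.
I₂ = I₁ cos²(108° − 31°) = 0.7347 I₀ · cos²(77°) = 0.03718 I₀.
After rotation:
I₁ = I₀ cos²(31° − 0°) = I₀ cos²(31°) = 0.7347 I₀.
I₂ = I₁ cos²(62° − 31°) = 0.7347 I₀ · cos²(31°) = 0.5398 I₀.
Ratio = 0.5398 / 0.03718 = 14.52.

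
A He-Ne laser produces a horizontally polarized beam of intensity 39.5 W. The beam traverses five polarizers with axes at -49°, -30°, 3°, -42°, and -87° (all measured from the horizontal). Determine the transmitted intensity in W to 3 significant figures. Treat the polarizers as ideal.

I ≈ 2.67 W

I₁ = 39.5 W · cos²(49°) = 17 W.
I₂ = I₁ · cos²(19°) = 17 · 0.894 = 15.2 W.
I₃ = I₂ · cos²(33°) = 15.2 · 0.7034 = 10.69 W.
I₄ = I₃ · cos²(45°) = 10.69 · 0.5 = 5.345 W.
I₅ = I₄ · cos²(45°) = 5.345 · 0.5 = 2.673 W.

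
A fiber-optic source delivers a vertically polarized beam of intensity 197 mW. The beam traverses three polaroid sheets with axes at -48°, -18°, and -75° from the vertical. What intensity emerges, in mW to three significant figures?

I₁ = 197 mW · cos²(48°) = 88.2 mW.
I₂ = I₁ · cos²(30°) = 88.2 · 0.75 = 66.15 mW.
I₃ = I₂ · cos²(57°) = 66.15 · 0.2966 = 19.62 mW.

I ≈ 19.6 mW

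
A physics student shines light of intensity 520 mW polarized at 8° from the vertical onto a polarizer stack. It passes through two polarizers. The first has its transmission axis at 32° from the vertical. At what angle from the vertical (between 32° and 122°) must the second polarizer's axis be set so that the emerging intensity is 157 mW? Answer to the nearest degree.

θ ≈ 85°

I₁ = I₀ cos²(32° − 8°) = I₀ cos²(24°) = 0.8346 I₀.
Target fraction: 157 / 520 mW = 0.3019 of I₀.
Need I₂/I₀ = 0.3019, so cos²(θ − 32°) = 0.3019 / 0.8346 = 0.3618.
θ − 32° = arccos(√0.3618) = 53.0°, giving θ ≈ 32 + 53.0 = 85.0°.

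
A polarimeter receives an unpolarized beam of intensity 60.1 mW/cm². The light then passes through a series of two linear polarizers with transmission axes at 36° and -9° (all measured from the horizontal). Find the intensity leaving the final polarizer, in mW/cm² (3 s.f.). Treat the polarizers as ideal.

I ≈ 15.0 mW/cm²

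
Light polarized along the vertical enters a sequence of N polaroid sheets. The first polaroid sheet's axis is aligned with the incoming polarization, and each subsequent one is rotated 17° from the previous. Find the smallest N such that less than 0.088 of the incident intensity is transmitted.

N = 29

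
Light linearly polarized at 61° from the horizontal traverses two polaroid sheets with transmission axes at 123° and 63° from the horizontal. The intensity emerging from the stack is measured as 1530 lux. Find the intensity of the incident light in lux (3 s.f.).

I₀ ≈ 2.78e4 lux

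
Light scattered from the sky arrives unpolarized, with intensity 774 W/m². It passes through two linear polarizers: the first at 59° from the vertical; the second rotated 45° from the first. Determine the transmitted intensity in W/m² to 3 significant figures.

Unpolarized light through the first polarizer → I₁ = 774 W/m²/2 = 387 W/m², polarized at 59°.
I₂ = I₁ · cos²(45°) = 387 · 0.5 = 193.5 W/m².

I ≈ 194 W/m²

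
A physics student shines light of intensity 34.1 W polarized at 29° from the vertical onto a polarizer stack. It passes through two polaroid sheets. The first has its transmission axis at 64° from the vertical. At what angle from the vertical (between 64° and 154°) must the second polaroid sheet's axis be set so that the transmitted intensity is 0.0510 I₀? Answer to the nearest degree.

θ ≈ 138°

I₁ = I₀ cos²(64° − 29°) = I₀ cos²(35°) = 0.671 I₀.
Need I₂/I₀ = 0.051, so cos²(θ − 64°) = 0.051 / 0.671 = 0.076.
θ − 64° = arccos(√0.076) = 74.0°, giving θ ≈ 64 + 74.0 = 138.0°.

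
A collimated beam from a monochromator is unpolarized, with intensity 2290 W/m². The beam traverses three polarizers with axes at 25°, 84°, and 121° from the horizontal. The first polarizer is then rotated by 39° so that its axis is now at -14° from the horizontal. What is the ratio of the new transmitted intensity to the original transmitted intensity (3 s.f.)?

I_new/I_old ≈ 0.0730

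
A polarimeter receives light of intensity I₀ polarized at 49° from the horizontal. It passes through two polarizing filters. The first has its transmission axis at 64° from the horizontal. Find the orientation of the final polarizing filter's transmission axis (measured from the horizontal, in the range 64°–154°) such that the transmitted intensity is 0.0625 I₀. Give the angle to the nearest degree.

I₁ = I₀ cos²(64° − 49°) = I₀ cos²(15°) = 0.933 I₀.
Need I₂/I₀ = 0.0625, so cos²(θ − 64°) = 0.0625 / 0.933 = 0.06699.
θ − 64° = arccos(√0.06699) = 75.0°, giving θ ≈ 64 + 75.0 = 139.0°.

θ ≈ 139°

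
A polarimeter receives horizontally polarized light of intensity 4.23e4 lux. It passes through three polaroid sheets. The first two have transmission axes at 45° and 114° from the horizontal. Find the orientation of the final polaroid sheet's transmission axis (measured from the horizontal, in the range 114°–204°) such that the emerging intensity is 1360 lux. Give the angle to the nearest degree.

θ ≈ 159°

By Malus's law, I₁ = I₀ cos²(45° − 0°) = I₀ cos²(45°) = 0.5 I₀.
I₂ = I₁ cos²(114° − 45°) = 0.5 I₀ · cos²(69°) = 0.06421 I₀.
Target fraction: 1360 / 4.23e4 lux = 0.03215 of I₀.
Need I₃/I₀ = 0.03215, so cos²(θ − 114°) = 0.03215 / 0.06421 = 0.5007.
θ − 114° = arccos(√0.5007) = 45.0°, giving θ ≈ 114 + 45.0 = 159.0°.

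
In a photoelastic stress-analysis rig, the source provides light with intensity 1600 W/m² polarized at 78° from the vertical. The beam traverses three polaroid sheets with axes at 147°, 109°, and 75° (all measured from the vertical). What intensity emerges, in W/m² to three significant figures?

I₁ = 1600 W/m² · cos²(69°) = 205.5 W/m².
I₂ = I₁ · cos²(38°) = 205.5 · 0.621 = 127.6 W/m².
I₃ = I₂ · cos²(34°) = 127.6 · 0.6873 = 87.7 W/m².

I ≈ 87.7 W/m²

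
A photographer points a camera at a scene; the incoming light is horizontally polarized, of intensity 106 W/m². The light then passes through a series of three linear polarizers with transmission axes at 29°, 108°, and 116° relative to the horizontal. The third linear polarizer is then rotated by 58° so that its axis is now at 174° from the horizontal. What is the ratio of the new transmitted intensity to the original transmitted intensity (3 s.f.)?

Before rotation:
I₁ = I₀ cos²(29° − 0°) = I₀ cos²(29°) = 0.765 I₀.
I₂ = I₁ cos²(108° − 29°) = 0.765 I₀ · cos²(79°) = 0.02785 I₀.
I₃ = I₂ cos²(116° − 108°) = 0.02785 I₀ · cos²(8°) = 0.02731 I₀.
After rotation:
I₁ = I₀ cos²(29° − 0°) = I₀ cos²(29°) = 0.765 I₀.
I₂ = I₁ cos²(108° − 29°) = 0.765 I₀ · cos²(79°) = 0.02785 I₀.
I₃ = I₂ cos²(174° − 108°) = 0.02785 I₀ · cos²(66°) = 0.004607 I₀.
Ratio = 0.004607 / 0.02731 = 0.1687.

I_new/I_old ≈ 0.169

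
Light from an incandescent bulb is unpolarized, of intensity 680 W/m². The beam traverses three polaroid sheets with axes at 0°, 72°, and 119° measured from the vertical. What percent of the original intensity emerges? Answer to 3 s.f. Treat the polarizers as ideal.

Unpolarized light through the first polarizer → I₁ = 680 W/m²/2 = 340 W/m², polarized at 0°.
I₂ = I₁ · cos²(72°) = 340 · 0.09549 = 32.47 W/m².
I₃ = I₂ · cos²(47°) = 32.47 · 0.4651 = 15.1 W/m².
That is 2.221% of the incident intensity.

≈ 2.22%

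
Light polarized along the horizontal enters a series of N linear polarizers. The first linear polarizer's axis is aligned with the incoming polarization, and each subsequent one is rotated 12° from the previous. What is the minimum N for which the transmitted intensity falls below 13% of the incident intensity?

N = 48

First polarizer is aligned with the polarization: full transmission.
Each further stage multiplies by cos²(12°) = 0.9568.
After N polarizers: T = 0.9568^(N−1). Require T < 0.13 ⇒ N−1 > ln(0.13)/ln(0.9568) = 46.17, so N−1 ≥ 47 and N = 48.
Check: N=48 gives T = 0.1253 < 0.13; N=47 gives T = 0.131.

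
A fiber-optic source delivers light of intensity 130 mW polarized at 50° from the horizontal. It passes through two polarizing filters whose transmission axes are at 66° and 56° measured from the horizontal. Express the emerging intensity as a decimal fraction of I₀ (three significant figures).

I₁ = 130 mW · cos²(16°) = 120.1 mW.
I₂ = I₁ · cos²(10°) = 120.1 · 0.9698 = 116.5 mW.
Transmitted fraction = 0.8962.

I/I₀ ≈ 0.896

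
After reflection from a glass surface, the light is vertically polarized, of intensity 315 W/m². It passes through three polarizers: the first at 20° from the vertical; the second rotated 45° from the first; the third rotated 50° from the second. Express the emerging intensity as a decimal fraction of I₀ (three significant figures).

I/I₀ ≈ 0.182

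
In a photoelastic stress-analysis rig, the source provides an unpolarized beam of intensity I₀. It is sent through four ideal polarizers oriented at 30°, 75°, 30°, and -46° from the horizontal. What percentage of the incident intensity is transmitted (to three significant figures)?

≈ 0.732%

Unpolarized light through the first polarizer → I₁ = ½ I₀, now polarized at 30°.
I₂ = I₁ cos²(75° − 30°) = 0.5 I₀ · cos²(45°) = 0.25 I₀.
I₃ = I₂ cos²(30° − 75°) = 0.25 I₀ · cos²(45°) = 0.125 I₀.
I₄ = I₃ cos²(-46° − 30°) = 0.125 I₀ · cos²(76°) = 0.007316 I₀.
That is 0.7316% of the incident intensity.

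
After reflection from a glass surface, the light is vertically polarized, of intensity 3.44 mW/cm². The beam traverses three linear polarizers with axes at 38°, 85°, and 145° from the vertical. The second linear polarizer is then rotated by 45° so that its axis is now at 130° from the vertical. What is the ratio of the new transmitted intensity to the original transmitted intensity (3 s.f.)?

Before rotation:
I₁ = I₀ cos²(38° − 0°) = I₀ cos²(38°) = 0.621 I₀.
I₂ = I₁ cos²(85° − 38°) = 0.621 I₀ · cos²(47°) = 0.2888 I₀.
I₃ = I₂ cos²(145° − 85°) = 0.2888 I₀ · cos²(60°) = 0.07221 I₀.
After rotation:
I₁ = I₀ cos²(38° − 0°) = I₀ cos²(38°) = 0.621 I₀.
Angle between axes 1 and 2: 88°. I₂ = 0.621 I₀ · cos²(88°) = 0.0007563 I₀.
I₃ = I₂ cos²(145° − 130°) = 0.0007563 I₀ · cos²(15°) = 0.0007057 I₀.
Ratio = 0.0007057 / 0.07221 = 0.009773.

I_new/I_old ≈ 0.00977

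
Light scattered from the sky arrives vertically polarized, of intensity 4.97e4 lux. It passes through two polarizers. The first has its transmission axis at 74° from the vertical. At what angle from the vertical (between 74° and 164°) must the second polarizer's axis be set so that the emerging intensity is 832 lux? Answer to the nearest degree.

θ ≈ 136°

By Malus's law, I₁ = I₀ cos²(74° − 0°) = I₀ cos²(74°) = 0.07598 I₀.
Target fraction: 832 / 4.97e4 lux = 0.01674 of I₀.
Need I₂/I₀ = 0.01674, so cos²(θ − 74°) = 0.01674 / 0.07598 = 0.2203.
θ − 74° = arccos(√0.2203) = 62.0°, giving θ ≈ 74 + 62.0 = 136.0°.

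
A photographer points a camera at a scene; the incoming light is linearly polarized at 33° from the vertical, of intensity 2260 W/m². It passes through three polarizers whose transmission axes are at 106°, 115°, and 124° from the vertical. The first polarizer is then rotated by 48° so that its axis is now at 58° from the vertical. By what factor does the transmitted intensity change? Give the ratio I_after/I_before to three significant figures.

I_new/I_old ≈ 2.92

Before rotation:
By Malus's law, I₁ = I₀ cos²(106° − 33°) = I₀ cos²(73°) = 0.08548 I₀.
I₂ = I₁ cos²(115° − 106°) = 0.08548 I₀ · cos²(9°) = 0.08339 I₀.
I₃ = I₂ cos²(124° − 115°) = 0.08339 I₀ · cos²(9°) = 0.08135 I₀.
After rotation:
I₁ = I₀ cos²(58° − 33°) = I₀ cos²(25°) = 0.8214 I₀.
I₂ = I₁ cos²(115° − 58°) = 0.8214 I₀ · cos²(57°) = 0.2437 I₀.
I₃ = I₂ cos²(124° − 115°) = 0.2437 I₀ · cos²(9°) = 0.2377 I₀.
Ratio = 0.2377 / 0.08135 = 2.922.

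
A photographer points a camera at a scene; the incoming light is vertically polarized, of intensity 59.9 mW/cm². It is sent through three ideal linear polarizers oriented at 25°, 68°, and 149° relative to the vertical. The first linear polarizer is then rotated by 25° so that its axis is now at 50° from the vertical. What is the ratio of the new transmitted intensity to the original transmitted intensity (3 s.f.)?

I_new/I_old ≈ 0.851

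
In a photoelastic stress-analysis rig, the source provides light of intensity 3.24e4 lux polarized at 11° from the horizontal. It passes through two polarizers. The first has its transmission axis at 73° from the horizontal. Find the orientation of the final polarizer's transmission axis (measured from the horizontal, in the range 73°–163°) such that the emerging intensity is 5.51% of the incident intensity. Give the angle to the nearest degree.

θ ≈ 133°

By Malus's law, I₁ = I₀ cos²(73° − 11°) = I₀ cos²(62°) = 0.2204 I₀.
Need I₂/I₀ = 0.0551, so cos²(θ − 73°) = 0.0551 / 0.2204 = 0.25.
θ − 73° = arccos(√0.25) = 60.0°, giving θ ≈ 73 + 60.0 = 133.0°.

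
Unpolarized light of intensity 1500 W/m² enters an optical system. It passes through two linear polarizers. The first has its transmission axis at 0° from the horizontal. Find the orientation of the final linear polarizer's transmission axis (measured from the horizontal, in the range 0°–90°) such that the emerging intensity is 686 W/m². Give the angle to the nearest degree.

Unpolarized light through the first polarizer → I₁ = ½ I₀, now polarized at 0°.
Target fraction: 686 / 1500 W/m² = 0.4573 of I₀.
Need I₂/I₀ = 0.4573, so cos²(θ − 0°) = 0.4573 / 0.5 = 0.9147.
θ − 0° = arccos(√0.9147) = 17.0°, giving θ ≈ 0 + 17.0 = 17.0°.

θ ≈ 17°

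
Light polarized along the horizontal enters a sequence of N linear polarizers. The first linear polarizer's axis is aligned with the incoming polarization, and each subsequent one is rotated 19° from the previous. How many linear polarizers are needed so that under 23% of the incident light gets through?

N = 15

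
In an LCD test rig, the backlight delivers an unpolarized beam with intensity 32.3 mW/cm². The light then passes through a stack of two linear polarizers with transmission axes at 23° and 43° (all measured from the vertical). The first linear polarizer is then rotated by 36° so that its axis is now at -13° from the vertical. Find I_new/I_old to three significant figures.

I_new/I_old ≈ 0.354

Before rotation:
Unpolarized light through the first polarizer → I₁ = ½ I₀, now polarized at 23°.
I₂ = I₁ cos²(43° − 23°) = 0.5 I₀ · cos²(20°) = 0.4415 I₀.
After rotation:
Unpolarized light through the first polarizer → I₁ = ½ I₀, now polarized at -13°.
I₂ = I₁ cos²(43° + 13°) = 0.5 I₀ · cos²(56°) = 0.1563 I₀.
Ratio = 0.1563 / 0.4415 = 0.3541.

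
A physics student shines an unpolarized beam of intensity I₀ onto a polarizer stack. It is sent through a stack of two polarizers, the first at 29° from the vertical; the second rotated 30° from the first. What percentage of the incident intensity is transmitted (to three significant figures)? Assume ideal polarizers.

≈ 37.5%

Unpolarized light through the first polarizer → I₁ = ½ I₀, now polarized at 29°.
I₂ = I₁ cos²(30°) = 0.5 · 0.75 I₀ = 0.375 I₀.
That is 37.5% of the incident intensity.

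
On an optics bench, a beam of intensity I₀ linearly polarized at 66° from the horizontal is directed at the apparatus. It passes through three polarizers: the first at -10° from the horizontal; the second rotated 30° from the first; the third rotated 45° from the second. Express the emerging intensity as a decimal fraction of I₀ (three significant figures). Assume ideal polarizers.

By Malus's law, I₁ = I₀ cos²(-10° − 66°) = I₀ cos²(76°) = 0.05853 I₀.
I₂ = I₁ cos²(30°) = 0.05853 · 0.75 I₀ = 0.04389 I₀.
I₃ = I₂ cos²(45°) = 0.04389 · 0.5 I₀ = 0.02195 I₀.
Transmitted fraction = 0.02195.

≈ 0.0219 I₀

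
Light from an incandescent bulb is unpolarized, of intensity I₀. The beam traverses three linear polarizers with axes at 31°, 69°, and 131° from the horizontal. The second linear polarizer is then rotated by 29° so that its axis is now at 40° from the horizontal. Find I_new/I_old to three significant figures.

I_new/I_old ≈ 0.00217

Before rotation:
Unpolarized light through the first polarizer → I₁ = ½ I₀, now polarized at 31°.
I₂ = I₁ cos²(69° − 31°) = 0.5 I₀ · cos²(38°) = 0.3105 I₀.
I₃ = I₂ cos²(131° − 69°) = 0.3105 I₀ · cos²(62°) = 0.06843 I₀.
After rotation:
Unpolarized light through the first polarizer → I₁ = ½ I₀, now polarized at 31°.
I₂ = I₁ cos²(40° − 31°) = 0.5 I₀ · cos²(9°) = 0.4878 I₀.
Angle between axes 2 and 3: 89°. I₃ = 0.4878 I₀ · cos²(89°) = 0.0001486 I₀.
Ratio = 0.0001486 / 0.06843 = 0.002171.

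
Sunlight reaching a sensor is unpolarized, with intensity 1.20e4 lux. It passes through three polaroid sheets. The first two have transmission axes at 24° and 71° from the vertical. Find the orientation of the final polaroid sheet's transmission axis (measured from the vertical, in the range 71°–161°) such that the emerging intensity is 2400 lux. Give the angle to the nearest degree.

θ ≈ 93°

Unpolarized light through the first polarizer → I₁ = ½ I₀, now polarized at 24°.
I₂ = I₁ cos²(71° − 24°) = 0.5 I₀ · cos²(47°) = 0.2326 I₀.
Target fraction: 2400 / 1.20e4 lux = 0.2 of I₀.
Need I₃/I₀ = 0.2, so cos²(θ − 71°) = 0.2 / 0.2326 = 0.86.
θ − 71° = arccos(√0.86) = 22.0°, giving θ ≈ 71 + 22.0 = 93.0°.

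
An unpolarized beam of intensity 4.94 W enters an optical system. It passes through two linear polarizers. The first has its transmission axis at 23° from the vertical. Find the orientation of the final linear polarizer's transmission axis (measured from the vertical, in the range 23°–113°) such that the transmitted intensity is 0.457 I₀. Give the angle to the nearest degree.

θ ≈ 40°

Unpolarized light through the first polarizer → I₁ = ½ I₀, now polarized at 23°.
Need I₂/I₀ = 0.457, so cos²(θ − 23°) = 0.457 / 0.5 = 0.914.
θ − 23° = arccos(√0.914) = 17.1°, giving θ ≈ 23 + 17.1 = 40.1°.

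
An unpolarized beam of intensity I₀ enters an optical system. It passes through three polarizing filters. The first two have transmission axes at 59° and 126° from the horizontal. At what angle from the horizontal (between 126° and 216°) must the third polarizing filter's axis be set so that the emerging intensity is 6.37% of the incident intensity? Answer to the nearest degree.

Unpolarized light through the first polarizer → I₁ = ½ I₀, now polarized at 59°.
I₂ = I₁ cos²(126° − 59°) = 0.5 I₀ · cos²(67°) = 0.07634 I₀.
Need I₃/I₀ = 0.0637, so cos²(θ − 126°) = 0.0637 / 0.07634 = 0.8345.
θ − 126° = arccos(√0.8345) = 24.0°, giving θ ≈ 126 + 24.0 = 150.0°.

θ ≈ 150°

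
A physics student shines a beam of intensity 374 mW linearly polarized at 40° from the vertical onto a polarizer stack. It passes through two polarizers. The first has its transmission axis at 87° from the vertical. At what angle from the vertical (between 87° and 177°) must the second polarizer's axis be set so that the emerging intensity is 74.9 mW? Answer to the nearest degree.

I₁ = I₀ cos²(87° − 40°) = I₀ cos²(47°) = 0.4651 I₀.
Target fraction: 74.9 / 374 mW = 0.2003 of I₀.
Need I₂/I₀ = 0.2003, so cos²(θ − 87°) = 0.2003 / 0.4651 = 0.4306.
θ − 87° = arccos(√0.4306) = 49.0°, giving θ ≈ 87 + 49.0 = 136.0°.

θ ≈ 136°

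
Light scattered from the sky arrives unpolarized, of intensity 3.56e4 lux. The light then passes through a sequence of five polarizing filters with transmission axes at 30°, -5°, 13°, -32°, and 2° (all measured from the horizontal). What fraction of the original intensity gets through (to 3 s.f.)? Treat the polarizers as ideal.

Unpolarized light through the first polarizer → I₁ = 3.56e4 lux/2 = 1.78e+04 lux, polarized at 30°.
I₂ = I₁ · cos²(35°) = 1.78e+04 · 0.671 = 1.194e+04 lux.
I₃ = I₂ · cos²(18°) = 1.194e+04 · 0.9045 = 1.08e+04 lux.
I₄ = I₃ · cos²(45°) = 1.08e+04 · 0.5 = 5402 lux.
I₅ = I₄ · cos²(34°) = 5402 · 0.6873 = 3713 lux.
Transmitted fraction = 0.1043.

I/I₀ ≈ 0.104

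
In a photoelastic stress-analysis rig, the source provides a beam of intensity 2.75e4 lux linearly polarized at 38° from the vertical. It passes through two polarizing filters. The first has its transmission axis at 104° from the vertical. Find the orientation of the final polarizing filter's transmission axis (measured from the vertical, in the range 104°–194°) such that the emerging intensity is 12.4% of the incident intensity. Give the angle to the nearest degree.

I₁ = I₀ cos²(104° − 38°) = I₀ cos²(66°) = 0.1654 I₀.
Need I₂/I₀ = 0.124, so cos²(θ − 104°) = 0.124 / 0.1654 = 0.7495.
θ − 104° = arccos(√0.7495) = 30.0°, giving θ ≈ 104 + 30.0 = 134.0°.

θ ≈ 134°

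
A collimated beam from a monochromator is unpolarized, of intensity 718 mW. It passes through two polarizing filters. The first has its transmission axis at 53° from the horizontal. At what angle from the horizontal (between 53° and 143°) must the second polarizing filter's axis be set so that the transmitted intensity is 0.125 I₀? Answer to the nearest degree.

Unpolarized light through the first polarizer → I₁ = ½ I₀, now polarized at 53°.
Need I₂/I₀ = 0.125, so cos²(θ − 53°) = 0.125 / 0.5 = 0.25.
θ − 53° = arccos(√0.25) = 60.0°, giving θ ≈ 53 + 60.0 = 113.0°.

θ ≈ 113°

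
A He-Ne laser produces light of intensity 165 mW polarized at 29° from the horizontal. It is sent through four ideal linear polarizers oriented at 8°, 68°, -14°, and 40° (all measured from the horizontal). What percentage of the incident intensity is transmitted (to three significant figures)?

By Malus's law, I₁ = 165 mW · cos²(21°) = 143.8 mW.
I₂ = I₁ · cos²(60°) = 143.8 · 0.25 = 35.95 mW.
I₃ = I₂ · cos²(82°) = 35.95 · 0.01937 = 0.6964 mW.
I₄ = I₃ · cos²(54°) = 0.6964 · 0.3455 = 0.2406 mW.
That is 0.1458% of the incident intensity.

≈ 0.146%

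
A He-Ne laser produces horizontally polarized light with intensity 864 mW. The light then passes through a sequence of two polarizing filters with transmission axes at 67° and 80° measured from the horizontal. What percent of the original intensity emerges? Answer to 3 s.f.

By Malus's law, I₁ = 864 mW · cos²(67°) = 131.9 mW.
I₂ = I₁ · cos²(13°) = 131.9 · 0.9494 = 125.2 mW.
That is 14.49% of the incident intensity.

≈ 14.5%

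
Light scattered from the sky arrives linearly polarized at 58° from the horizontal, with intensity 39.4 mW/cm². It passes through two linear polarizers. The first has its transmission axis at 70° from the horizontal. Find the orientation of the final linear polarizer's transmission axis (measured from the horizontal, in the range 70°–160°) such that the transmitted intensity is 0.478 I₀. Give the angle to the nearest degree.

θ ≈ 115°

I₁ = I₀ cos²(70° − 58°) = I₀ cos²(12°) = 0.9568 I₀.
Need I₂/I₀ = 0.478, so cos²(θ − 70°) = 0.478 / 0.9568 = 0.4996.
θ − 70° = arccos(√0.4996) = 45.0°, giving θ ≈ 70 + 45.0 = 115.0°.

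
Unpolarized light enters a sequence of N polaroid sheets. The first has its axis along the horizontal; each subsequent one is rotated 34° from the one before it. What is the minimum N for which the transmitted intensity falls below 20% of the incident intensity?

First polarizer halves the unpolarized light: factor 1/2.
Each further stage multiplies by cos²(34°) = 0.6873.
After N polarizers: T = 0.5·0.6873^(N−1). Require T < 0.20 ⇒ N−1 > ln(0.20/0.5)/ln(0.6873) = 2.44, so N−1 ≥ 3 and N = 4.
Check: N=4 gives T = 0.1623 < 0.20; N=3 gives T = 0.2362.

N = 4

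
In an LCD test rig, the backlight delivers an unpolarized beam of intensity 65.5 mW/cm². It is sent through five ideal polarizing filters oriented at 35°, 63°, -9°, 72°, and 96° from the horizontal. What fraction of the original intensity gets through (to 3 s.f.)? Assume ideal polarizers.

Unpolarized light through the first polarizer → I₁ = 65.5 mW/cm²/2 = 32.75 mW/cm², polarized at 35°.
I₂ = I₁ · cos²(28°) = 32.75 · 0.7796 = 25.53 mW/cm².
I₃ = I₂ · cos²(72°) = 25.53 · 0.09549 = 2.438 mW/cm².
I₄ = I₃ · cos²(81°) = 2.438 · 0.02447 = 0.05966 mW/cm².
I₅ = I₄ · cos²(24°) = 0.05966 · 0.8346 = 0.04979 mW/cm².
Transmitted fraction = 0.0007602.

I/I₀ ≈ 0.000760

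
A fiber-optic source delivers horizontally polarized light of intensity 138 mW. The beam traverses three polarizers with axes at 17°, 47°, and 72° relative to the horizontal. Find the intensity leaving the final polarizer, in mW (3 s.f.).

I ≈ 77.7 mW

I₁ = 138 mW · cos²(17°) = 126.2 mW.
I₂ = I₁ · cos²(30°) = 126.2 · 0.75 = 94.65 mW.
I₃ = I₂ · cos²(25°) = 94.65 · 0.8214 = 77.75 mW.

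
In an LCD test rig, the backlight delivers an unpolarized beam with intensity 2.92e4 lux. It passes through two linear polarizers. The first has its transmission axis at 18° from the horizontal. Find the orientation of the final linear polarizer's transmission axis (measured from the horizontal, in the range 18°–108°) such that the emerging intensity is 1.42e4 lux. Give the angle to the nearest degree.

Unpolarized light through the first polarizer → I₁ = ½ I₀, now polarized at 18°.
Target fraction: 1.42e4 / 2.92e4 lux = 0.4863 of I₀.
Need I₂/I₀ = 0.4863, so cos²(θ − 18°) = 0.4863 / 0.5 = 0.9726.
θ − 18° = arccos(√0.9726) = 9.5°, giving θ ≈ 18 + 9.5 = 27.5°.

θ ≈ 28°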